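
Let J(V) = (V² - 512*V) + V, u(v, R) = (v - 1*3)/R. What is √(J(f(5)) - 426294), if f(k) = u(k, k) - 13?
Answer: 144*I*√506/5 ≈ 647.84*I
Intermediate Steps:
u(v, R) = (-3 + v)/R (u(v, R) = (v - 3)/R = (-3 + v)/R)
f(k) = -13 + (-3 + k)/k (f(k) = (-3 + k)/k - 13 = -13 + (-3 + k)/k)
J(V) = V² - 511*V
√(J(f(5)) - 426294) = √((-12 - 3/5)*(-511 + (-12 - 3/5)) - 426294) = √((-12 - 3*⅕)*(-511 + (-12 - 3*⅕)) - 426294) = √((-12 - ⅗)*(-511 + (-12 - ⅗)) - 426294) = √(-63*(-511 - 63/5)/5 - 426294) = √(-63/5*(-2618/5) - 426294) = √(164934/25 - 426294) = √(-10492416/25) = 144*I*√506/5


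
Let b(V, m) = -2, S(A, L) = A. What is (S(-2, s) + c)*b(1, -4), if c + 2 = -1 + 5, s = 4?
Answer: 0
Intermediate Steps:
c = 2 (c = -2 + (-1 + 5) = -2 + 4 = 2)
(S(-2, s) + c)*b(1, -4) = (-2 + 2)*(-2) = 0*(-2) = 0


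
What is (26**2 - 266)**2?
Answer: 168100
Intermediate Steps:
(26**2 - 266)**2 = (676 - 266)**2 = 410**2 = 168100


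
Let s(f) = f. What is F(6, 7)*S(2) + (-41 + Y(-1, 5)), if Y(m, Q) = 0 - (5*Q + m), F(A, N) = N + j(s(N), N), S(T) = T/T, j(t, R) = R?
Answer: -51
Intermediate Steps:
S(T) = 1
F(A, N) = 2*N (F(A, N) = N + N = 2*N)
Y(m, Q) = -m - 5*Q (Y(m, Q) = 0 - (m + 5*Q) = 0 + (-m - 5*Q) = -m - 5*Q)
F(6, 7)*S(2) + (-41 + Y(-1, 5)) = (2*7)*1 + (-41 + (-1*(-1) - 5*5)) = 14*1 + (-41 + (1 - 25)) = 14 + (-41 - 24) = 14 - 65 = -51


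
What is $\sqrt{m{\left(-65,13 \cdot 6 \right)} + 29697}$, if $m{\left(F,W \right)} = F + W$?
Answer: $\sqrt{29710} \approx 172.37$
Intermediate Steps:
$\sqrt{m{\left(-65,13 \cdot 6 \right)} + 29697} = \sqrt{\left(-65 + 13 \cdot 6\right) + 29697} = \sqrt{\left(-65 + 78\right) + 29697} = \sqrt{13 + 29697} = \sqrt{29710}$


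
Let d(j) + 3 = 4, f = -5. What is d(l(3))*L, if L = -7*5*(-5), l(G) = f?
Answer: 175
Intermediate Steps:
l(G) = -5
d(j) = 1 (d(j) = -3 + 4 = 1)
L = 175 (L = -35*(-5) = 175)
d(l(3))*L = 1*175 = 175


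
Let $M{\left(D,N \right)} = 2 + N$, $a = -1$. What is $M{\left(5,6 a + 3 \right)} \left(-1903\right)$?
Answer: $1903$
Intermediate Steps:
$M{\left(5,6 a + 3 \right)} \left(-1903\right) = \left(2 + \left(6 \left(-1\right) + 3\right)\right) \left(-1903\right) = \left(2 + \left(-6 + 3\right)\right) \left(-1903\right) = \left(2 - 3\right) \left(-1903\right) = \left(-1\right) \left(-1903\right) = 1903$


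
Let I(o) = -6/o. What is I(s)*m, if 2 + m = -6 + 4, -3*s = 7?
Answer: -72/7 ≈ -10.286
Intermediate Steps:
s = -7/3 (s = -1/3*7 = -7/3 ≈ -2.3333)
m = -4 (m = -2 + (-6 + 4) = -2 - 2 = -4)
I(s)*m = -6/(-7/3)*(-4) = -6*(-3/7)*(-4) = (18/7)*(-4) = -72/7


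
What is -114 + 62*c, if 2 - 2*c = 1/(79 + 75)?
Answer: -8039/154 ≈ -52.201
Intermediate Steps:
c = 307/308 (c = 1 - 1/(2*(79 + 75)) = 1 - ½/154 = 1 - ½*1/154 = 1 - 1/308 = 307/308 ≈ 0.99675)
-114 + 62*c = -114 + 62*(307/308) = -114 + 9517/154 = -8039/154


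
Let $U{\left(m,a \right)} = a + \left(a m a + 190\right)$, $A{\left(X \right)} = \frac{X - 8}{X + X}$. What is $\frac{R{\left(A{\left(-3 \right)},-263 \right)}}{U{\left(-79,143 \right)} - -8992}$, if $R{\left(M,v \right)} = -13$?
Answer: $\frac{13}{1606146} \approx 8.0939 \cdot 10^{-6}$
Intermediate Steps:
$A{\left(X \right)} = \frac{-8 + X}{2 X}$
$U{\left(m,a \right)} = 190 + a + m a^{2}$ ($U{\left(m,a \right)} = a + \left(m a^{2} + 190\right) = a + \left(190 + m a^{2}\right) = 190 + a + m a^{2}$)
$\frac{R{\left(A{\left(-3 \right)},-263 \right)}}{U{\left(-79,143 \right)} - -8992} = - \frac{13}{\left(190 + 143 - 79 \cdot 143^{2}\right) - -8992} = - \frac{13}{\left(190 + 143 - 1615471\right) + 8992} = - \frac{13}{-1615138 + 8992} = - \frac{13}{-1606146} = \left(-13\right) \left(- \frac{1}{1606146}\right) = \frac{13}{1606146}$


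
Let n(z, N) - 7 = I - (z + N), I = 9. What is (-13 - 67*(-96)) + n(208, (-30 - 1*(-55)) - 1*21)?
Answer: 6223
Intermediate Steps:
n(z, N) = 16 - N - z (n(z, N) = 7 + (9 - (z + N)) = 7 + (9 - (N + z)) = 7 + (9 + (-N - z)) = 7 + (9 - N - z) = 16 - N - z)
(-13 - 67*(-96)) + n(208, (-30 - 1*(-55)) - 1*21) = (-13 - 67*(-96)) + (16 - ((-30 - 1*(-55)) - 1*21) - 1*208) = (-13 + 6432) + (16 - ((-30 + 55) - 21) - 208) = 6419 + (16 - (25 - 21) - 208) = 6419 + (16 - 1*4 - 208) = 6419 + (16 - 4 - 208) = 6419 - 196 = 6223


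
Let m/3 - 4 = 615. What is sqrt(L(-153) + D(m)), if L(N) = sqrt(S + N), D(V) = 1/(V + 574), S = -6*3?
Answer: sqrt(2431 + 17729283*I*sqrt(19))/2431 ≈ 2.5571 + 2.557*I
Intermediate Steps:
m = 1857 (m = 12 + 3*615 = 12 + 1845 = 1857)
S = -18
D(V) = 1/(574 + V)
L(N) = sqrt(-18 + N)
sqrt(L(-153) + D(m)) = sqrt(sqrt(-18 - 153) + 1/(574 + 1857)) = sqrt(sqrt(-171) + 1/2431) = sqrt(3*I*sqrt(19) + 1/2431) = sqrt(1/2431 + 3*I*sqrt(19))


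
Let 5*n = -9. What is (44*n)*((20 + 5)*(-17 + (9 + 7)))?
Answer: 1980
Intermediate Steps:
n = -9/5 (n = (⅕)*(-9) = -9/5 ≈ -1.8000)
(44*n)*((20 + 5)*(-17 + (9 + 7))) = (44*(-9/5))*((20 + 5)*(-17 + (9 + 7))) = -1980*(-17 + 16) = -1980*(-1) = -396/5*(-25) = 1980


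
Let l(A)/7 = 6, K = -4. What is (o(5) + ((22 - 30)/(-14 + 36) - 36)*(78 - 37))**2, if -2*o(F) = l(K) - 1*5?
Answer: 1102704849/484 ≈ 2.2783e+6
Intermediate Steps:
l(A) = 42 (l(A) = 7*6 = 42)
o(F) = -37/2 (o(F) = -(42 - 1*5)/2 = -(42 - 5)/2 = -1/2*37 = -37/2)
(o(5) + ((22 - 30)/(-14 + 36) - 36)*(78 - 37))**2 = (-37/2 + ((22 - 30)/(-14 + 36) - 36)*(78 - 37))**2 = (-37/2 + (-8/22 - 36)*41)**2 = (-37/2 + (-8*1/22 - 36)*41)**2 = (-37/2 + (-4/11 - 36)*41)**2 = (-37/2 - 400/11*41)**2 = (-37/2 - 16400/11)**2 = (-33207/22)**2 = 1102704849/484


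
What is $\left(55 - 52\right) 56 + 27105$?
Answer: $27273$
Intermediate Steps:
$\left(55 - 52\right) 56 + 27105 = 3 \cdot 56 + 27105 = 168 + 27105 = 27273$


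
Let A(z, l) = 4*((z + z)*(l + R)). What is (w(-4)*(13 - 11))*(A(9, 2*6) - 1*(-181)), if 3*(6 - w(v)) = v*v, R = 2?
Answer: 4756/3 ≈ 1585.3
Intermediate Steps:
w(v) = 6 - v²/3 (w(v) = 6 - v*v/3 = 6 - v²/3)
A(z, l) = 8*z*(2 + l) (A(z, l) = 4*((z + z)*(l + 2)) = 4*((2*z)*(2 + l)) = 4*(2*z*(2 + l)) = 8*z*(2 + l))
(w(-4)*(13 - 11))*(A(9, 2*6) - 1*(-181)) = ((6 - ⅓*(-4)²)*(13 - 11))*(8*9*(2 + 2*6) - 1*(-181)) = ((6 - ⅓*16)*2)*(8*9*(2 + 12) + 181) = ((6 - 16/3)*2)*(8*9*14 + 181) = ((⅔)*2)*(1008 + 181) = (4/3)*1189 = 4756/3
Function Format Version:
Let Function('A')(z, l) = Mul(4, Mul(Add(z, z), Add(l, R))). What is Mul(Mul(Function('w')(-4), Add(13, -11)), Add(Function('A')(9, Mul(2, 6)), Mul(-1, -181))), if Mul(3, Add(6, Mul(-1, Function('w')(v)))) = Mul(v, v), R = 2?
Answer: Rational(4756, 3) ≈ 1585.3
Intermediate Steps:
Function('w')(v) = Add(6, Mul(Rational(-1, 3), Pow(v, 2))) (Function('w')(v) = Add(6, Mul(Rational(-1, 3), Mul(v, v))) = Add(6, Mul(Rational(-1, 3), Pow(v, 2))))
Function('A')(z, l) = Mul(8, z, Add(2, l)) (Function('A')(z, l) = Mul(4, Mul(Add(z, z), Add(l, 2))) = Mul(4, Mul(Mul(2, z), Add(2, l))) = Mul(4, Mul(2, z, Add(2, l))) = Mul(8, z, Add(2, l)))
Mul(Mul(Function('w')(-4), Add(13, -11)), Add(Function('A')(9, Mul(2, 6)), Mul(-1, -181))) = Mul(Mul(Add(6, Mul(Rational(-1, 3), Pow(-4, 2))), Add(13, -11)), Add(Mul(8, 9, Add(2, Mul(2, 6))), Mul(-1, -181))) = Mul(Mul(Add(6, Mul(Rational(-1, 3), 16)), 2), Add(Mul(8, 9, Add(2, 12)), 181)) = Mul(Mul(Add(6, Rational(-16, 3)), 2), Add(Mul(8, 9, 14), 181)) = Mul(Mul(Rational(2, 3), 2), Add(1008, 181)) = Mul(Rational(4, 3), 1189) = Rational(4756, 3)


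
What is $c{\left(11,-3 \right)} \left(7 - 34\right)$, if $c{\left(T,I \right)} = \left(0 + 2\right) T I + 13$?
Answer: $1431$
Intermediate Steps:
$c{\left(T,I \right)} = 13 + 2 I T$ ($c{\left(T,I \right)} = 2 T I + 13 = 2 I T + 13 = 13 + 2 I T$)
$c{\left(11,-3 \right)} \left(7 - 34\right) = \left(13 + 2 \left(-3\right) 11\right) \left(7 - 34\right) = \left(13 - 66\right) \left(-27\right) = \left(-53\right) \left(-27\right) = 1431$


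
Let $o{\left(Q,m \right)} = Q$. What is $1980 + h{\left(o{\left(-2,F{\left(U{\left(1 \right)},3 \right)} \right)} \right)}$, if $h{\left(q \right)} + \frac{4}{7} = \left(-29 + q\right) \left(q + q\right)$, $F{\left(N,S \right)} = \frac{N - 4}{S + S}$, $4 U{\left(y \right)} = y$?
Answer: $\frac{14724}{7} \approx 2103.4$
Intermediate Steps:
$U{\left(y \right)} = \frac{y}{4}$
$F{\left(N,S \right)} = \frac{-4 + N}{2 S}$
$h{\left(q \right)} = - \frac{4}{7} + 2 q \left(-29 + q\right)$ ($h{\left(q \right)} = - \frac{4}{7} + \left(-29 + q\right) \left(q + q\right) = - \frac{4}{7} + \left(-29 + q\right) 2 q = - \frac{4}{7} + 2 q \left(-29 + q\right)$)
$1980 + h{\left(o{\left(-2,F{\left(U{\left(1 \right)},3 \right)} \right)} \right)} = 1980 - \left(- \frac{808}{7} - 8\right) = 1980 + \left(- \frac{4}{7} + 116 + 2 \cdot 4\right) = 1980 + \left(- \frac{4}{7} + 116 + 8\right) = 1980 + \frac{864}{7} = \frac{14724}{7}$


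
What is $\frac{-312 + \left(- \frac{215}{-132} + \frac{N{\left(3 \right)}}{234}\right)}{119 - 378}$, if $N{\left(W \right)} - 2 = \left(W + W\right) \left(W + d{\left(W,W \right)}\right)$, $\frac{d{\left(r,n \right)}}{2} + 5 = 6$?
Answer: $\frac{1597087}{1333332} \approx 1.1978$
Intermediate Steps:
$d{\left(r,n \right)} = 2$ ($d{\left(r,n \right)} = -10 + 2 \cdot 6 = -10 + 12 = 2$)
$N{\left(W \right)} = 2 + 2 W \left(2 + W\right)$ ($N{\left(W \right)} = 2 + \left(W + W\right) \left(W + 2\right) = 2 + 2 W \left(2 + W\right)$)
$\frac{-312 + \left(- \frac{215}{-132} + \frac{N{\left(3 \right)}}{234}\right)}{119 - 378} = \frac{-312 + \left(- \frac{215}{-132} + \frac{2 + 2 \cdot 3^{2} + 4 \cdot 3}{234}\right)}{119 - 378} = \frac{-312 + \left(\left(-215\right) \left(- \frac{1}{132}\right) + \left(2 + 2 \cdot 9 + 12\right) \frac{1}{234}\right)}{-259} = \left(-312 + \left(\frac{215}{132} + \left(2 + 18 + 12\right) \frac{1}{234}\right)\right) \left(- \frac{1}{259}\right) = \left(-312 + \left(\frac{215}{132} + 32 \cdot \frac{1}{234}\right)\right) \left(- \frac{1}{259}\right) = \left(-312 + \left(\frac{215}{132} + \frac{16}{117}\right)\right) \left(- \frac{1}{259}\right) = \left(-312 + \frac{9089}{5148}\right) \left(- \frac{1}{259}\right) = \left(- \frac{1597087}{5148}\right) \left(- \frac{1}{259}\right) = \frac{1597087}{1333332}$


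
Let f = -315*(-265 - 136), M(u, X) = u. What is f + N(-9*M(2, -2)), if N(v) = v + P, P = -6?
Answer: 126291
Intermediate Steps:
f = 126315 (f = -315*(-401) = 126315)
N(v) = -6 + v (N(v) = v - 6 = -6 + v)
f + N(-9*M(2, -2)) = 126315 + (-6 - 9*2) = 126315 + (-6 - 18) = 126315 - 24 = 126291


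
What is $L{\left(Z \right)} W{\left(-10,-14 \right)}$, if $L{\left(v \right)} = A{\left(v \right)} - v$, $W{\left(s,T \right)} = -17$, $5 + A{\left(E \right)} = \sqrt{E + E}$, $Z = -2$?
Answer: $51 - 34 i \approx 51.0 - 34.0 i$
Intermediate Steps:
$A{\left(E \right)} = -5 + \sqrt{2} \sqrt{E}$ ($A{\left(E \right)} = -5 + \sqrt{E + E} = -5 + \sqrt{2 E} = -5 + \sqrt{2} \sqrt{E}$)
$L{\left(v \right)} = -5 - v + \sqrt{2} \sqrt{v}$ ($L{\left(v \right)} = \left(-5 + \sqrt{2} \sqrt{v}\right) - v = -5 - v + \sqrt{2} \sqrt{v}$)
$L{\left(Z \right)} W{\left(-10,-14 \right)} = \left(-5 - -2 + \sqrt{2} \sqrt{-2}\right) \left(-17\right) = \left(-5 + 2 + \sqrt{2} i \sqrt{2}\right) \left(-17\right) = \left(-5 + 2 + 2 i\right) \left(-17\right) = \left(-3 + 2 i\right) \left(-17\right) = 51 - 34 i$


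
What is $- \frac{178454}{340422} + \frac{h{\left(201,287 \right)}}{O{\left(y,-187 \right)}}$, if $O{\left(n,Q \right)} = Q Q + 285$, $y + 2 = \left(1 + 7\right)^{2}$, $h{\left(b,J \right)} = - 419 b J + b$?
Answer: $- \frac{2058628228115}{3000309297} \approx -686.14$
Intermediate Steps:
$h{\left(b,J \right)} = b - 419 J b$ ($h{\left(b,J \right)} = - 419 J b + b = b - 419 J b$)
$y = 62$ ($y = -2 + \left(1 + 7\right)^{2} = -2 + 8^{2} = -2 + 64 = 62$)
$O{\left(n,Q \right)} = 285 + Q^{2}$ ($O{\left(n,Q \right)} = Q^{2} + 285 = 285 + Q^{2}$)
$- \frac{178454}{340422} + \frac{h{\left(201,287 \right)}}{O{\left(y,-187 \right)}} = - \frac{178454}{340422} + \frac{201 \left(1 - 120253\right)}{285 + \left(-187\right)^{2}} = \left(-178454\right) \frac{1}{340422} + \frac{201 \left(1 - 120253\right)}{285 + 34969} = - \frac{89227}{170211} + \frac{201 \left(-120252\right)}{35254} = - \frac{89227}{170211} - \frac{12085326}{17627} = - \frac{2058628228115}{3000309297}$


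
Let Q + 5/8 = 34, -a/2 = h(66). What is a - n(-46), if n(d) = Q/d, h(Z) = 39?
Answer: -28437/368 ≈ -77.274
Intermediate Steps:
a = -78 (a = -2*39 = -78)
Q = 267/8 (Q = -5/8 + 34 = 267/8 ≈ 33.375)
n(d) = 267/(8*d)
a - n(-46) = -78 - 267/(8*(-46)) = -78 - 267*(-1)/(8*46) = -78 - 1*(-267/368) = -78 + 267/368 = -28437/368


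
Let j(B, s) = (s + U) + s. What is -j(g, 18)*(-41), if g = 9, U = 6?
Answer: 1722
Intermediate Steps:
j(B, s) = 6 + 2*s (j(B, s) = (s + 6) + s = (6 + s) + s = 6 + 2*s)
-j(g, 18)*(-41) = -(6 + 2*18)*(-41) = -(6 + 36)*(-41) = -1*42*(-41) = -42*(-41) = 1722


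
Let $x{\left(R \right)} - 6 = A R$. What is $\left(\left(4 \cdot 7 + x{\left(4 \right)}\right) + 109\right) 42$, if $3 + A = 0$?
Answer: $5502$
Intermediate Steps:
$A = -3$ ($A = -3 + 0 = -3$)
$x{\left(R \right)} = 6 - 3 R$
$\left(\left(4 \cdot 7 + x{\left(4 \right)}\right) + 109\right) 42 = \left(\left(4 \cdot 7 + \left(6 - 12\right)\right) + 109\right) 42 = \left(\left(28 + \left(6 - 12\right)\right) + 109\right) 42 = \left(\left(28 - 6\right) + 109\right) 42 = \left(22 + 109\right) 42 = 131 \cdot 42 = 5502$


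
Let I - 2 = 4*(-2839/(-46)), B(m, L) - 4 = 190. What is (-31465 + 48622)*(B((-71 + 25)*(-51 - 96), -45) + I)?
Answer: 174761202/23 ≈ 7.5983e+6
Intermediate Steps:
B(m, L) = 194 (B(m, L) = 4 + 190 = 194)
I = 5724/23 (I = 2 + 4*(-2839/(-46)) = 2 + 4*(-2839*(-1/46)) = 2 + 4*(2839/46) = 2 + 5678/23 = 5724/23 ≈ 248.87)
(-31465 + 48622)*(B((-71 + 25)*(-51 - 96), -45) + I) = (-31465 + 48622)*(194 + 5724/23) = 17157*(10186/23) = 174761202/23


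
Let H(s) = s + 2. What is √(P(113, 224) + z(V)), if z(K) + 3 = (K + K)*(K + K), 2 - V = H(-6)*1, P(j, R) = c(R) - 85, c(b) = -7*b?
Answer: 6*I*√42 ≈ 38.884*I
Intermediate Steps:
H(s) = 2 + s
P(j, R) = -85 - 7*R (P(j, R) = -7*R - 85 = -85 - 7*R)
V = 6 (V = 2 - (2 - 6) = 2 - (-4) = 2 - 1*(-4) = 2 + 4 = 6)
z(K) = -3 + 4*K² (z(K) = -3 + (K + K)*(K + K) = -3 + (2*K)*(2*K) = -3 + 4*K²)
√(P(113, 224) + z(V)) = √((-85 - 7*224) + (-3 + 4*6²)) = √((-85 - 1568) + (-3 + 4*36)) = √(-1653 + (-3 + 144)) = √(-1653 + 141) = √(-1512) = 6*I*√42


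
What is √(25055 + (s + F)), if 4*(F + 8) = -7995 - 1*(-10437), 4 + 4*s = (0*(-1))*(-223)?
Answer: 23*√194/2 ≈ 160.18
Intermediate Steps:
s = -1 (s = -1 + ((0*(-1))*(-223))/4 = -1 + (0*(-223))/4 = -1 + (¼)*0 = -1 + 0 = -1)
F = 1205/2 (F = -8 + (-7995 - 1*(-10437))/4 = -8 + (-7995 + 10437)/4 = -8 + (¼)*2442 = -8 + 1221/2 = 1205/2 ≈ 602.50)
√(25055 + (s + F)) = √(25055 + (-1 + 1205/2)) = √(25055 + 1203/2) = √(51313/2) = 23*√194/2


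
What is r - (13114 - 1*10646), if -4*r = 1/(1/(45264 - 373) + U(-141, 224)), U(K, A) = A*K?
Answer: -13996890205205/5671349372 ≈ -2468.0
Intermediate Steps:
r = 44891/5671349372 (r = -1/(4*(1/(45264 - 373) + 224*(-141))) = -1/(4*(1/44891 - 31584)) = -1/(4*(-1417837343/44891)) = -1/4*(-44891/1417837343) = 44891/5671349372 ≈ 7.9154e-6)
r - (13114 - 1*10646) = 44891/5671349372 - (13114 - 1*10646) = 44891/5671349372 - (13114 - 10646) = 44891/5671349372 - 1*2468 = 44891/5671349372 - 2468 = -13996890205205/5671349372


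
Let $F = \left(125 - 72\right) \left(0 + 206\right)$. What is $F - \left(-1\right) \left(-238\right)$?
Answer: $10680$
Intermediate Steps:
$F = 10918$ ($F = 53 \cdot 206 = 10918$)
$F - \left(-1\right) \left(-238\right) = 10918 - \left(-1\right) \left(-238\right) = 10918 - 238 = 10680$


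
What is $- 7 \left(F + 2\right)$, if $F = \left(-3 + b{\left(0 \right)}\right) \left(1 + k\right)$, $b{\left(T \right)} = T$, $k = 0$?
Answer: $7$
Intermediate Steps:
$F = -3$ ($F = \left(-3 + 0\right) \left(1 + 0\right) = \left(-3\right) 1 = -3$)
$- 7 \left(F + 2\right) = - 7 \left(-3 + 2\right) = \left(-7\right) \left(-1\right) = 7$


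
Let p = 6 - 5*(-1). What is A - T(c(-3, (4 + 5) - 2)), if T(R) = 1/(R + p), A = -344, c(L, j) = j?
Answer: -6193/18 ≈ -344.06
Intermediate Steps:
p = 11 (p = 6 + 5 = 11)
T(R) = 1/(11 + R) (T(R) = 1/(R + 11) = 1/(11 + R))
A - T(c(-3, (4 + 5) - 2)) = -344 - 1/(11 + ((4 + 5) - 2)) = -344 - 1/(11 + (9 - 2)) = -344 - 1/(11 + 7) = -344 - 1/18 = -6193/18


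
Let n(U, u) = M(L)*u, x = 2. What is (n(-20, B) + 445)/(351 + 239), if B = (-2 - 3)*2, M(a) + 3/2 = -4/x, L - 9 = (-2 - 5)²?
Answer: 48/59 ≈ 0.81356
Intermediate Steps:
L = 58 (L = 9 + (-2 - 5)² = 9 + (-7)² = 9 + 49 = 58)
M(a) = -7/2 (M(a) = -3/2 - 4/2 = -3/2 - 4*½ = -3/2 - 2 = -7/2)
B = -10 (B = -5*2 = -10)
n(U, u) = -7*u/2
(n(-20, B) + 445)/(351 + 239) = (-7/2*(-10) + 445)/(351 + 239) = (35 + 445)/590 = 480*(1/590) = 48/59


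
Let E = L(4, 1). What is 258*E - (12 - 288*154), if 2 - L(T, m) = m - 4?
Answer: 45630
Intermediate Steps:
L(T, m) = 6 - m (L(T, m) = 2 - (m - 4) = 2 - (-4 + m) = 2 + (4 - m) = 6 - m)
E = 5 (E = 6 - 1*1 = 6 - 1 = 5)
258*E - (12 - 288*154) = 258*5 - (12 - 288*154) = 1290 - (12 - 44352) = 1290 - 1*(-44340) = 1290 + 44340 = 45630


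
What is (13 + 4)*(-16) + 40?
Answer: -232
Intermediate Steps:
(13 + 4)*(-16) + 40 = 17*(-16) + 40 = -272 + 40 = -232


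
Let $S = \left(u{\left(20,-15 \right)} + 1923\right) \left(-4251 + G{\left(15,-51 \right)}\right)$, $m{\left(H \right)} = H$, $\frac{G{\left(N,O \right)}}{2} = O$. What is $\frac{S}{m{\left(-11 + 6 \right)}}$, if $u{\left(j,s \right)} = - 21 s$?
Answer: $\frac{9742014}{5} \approx 1.9484 \cdot 10^{6}$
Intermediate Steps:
$G{\left(N,O \right)} = 2 O$
$S = -9742014$ ($S = \left(\left(-21\right) \left(-15\right) + 1923\right) \left(-4251 + 2 \left(-51\right)\right) = \left(315 + 1923\right) \left(-4251 - 102\right) = 2238 \left(-4353\right) = -9742014$)
$\frac{S}{m{\left(-11 + 6 \right)}} = - \frac{9742014}{-11 + 6} = - \frac{9742014}{-5} = \left(-9742014\right) \left(- \frac{1}{5}\right) = \frac{9742014}{5}$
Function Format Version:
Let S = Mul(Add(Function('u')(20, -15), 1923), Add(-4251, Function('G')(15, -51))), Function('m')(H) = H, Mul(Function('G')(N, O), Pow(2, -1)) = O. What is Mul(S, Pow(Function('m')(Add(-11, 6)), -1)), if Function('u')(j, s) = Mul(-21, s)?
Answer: Rational(9742014, 5) ≈ 1.9484e+6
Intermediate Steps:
Function('G')(N, O) = Mul(2, O)
S = -9742014 (S = Mul(Add(Mul(-21, -15), 1923), Add(-4251, Mul(2, -51))) = Mul(Add(315, 1923), Add(-4251, -102)) = Mul(2238, -4353) = -9742014)
Mul(S, Pow(Function('m')(Add(-11, 6)), -1)) = Mul(-9742014, Pow(Add(-11, 6), -1)) = Mul(-9742014, Pow(-5, -1)) = Mul(-9742014, Rational(-1, 5)) = Rational(9742014, 5)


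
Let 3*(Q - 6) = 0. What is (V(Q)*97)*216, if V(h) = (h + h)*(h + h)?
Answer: 3017088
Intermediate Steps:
Q = 6 (Q = 6 + (⅓)*0 = 6 + 0 = 6)
V(h) = 4*h² (V(h) = (2*h)*(2*h) = 4*h²)
(V(Q)*97)*216 = ((4*6²)*97)*216 = ((4*36)*97)*216 = (144*97)*216 = 13968*216 = 3017088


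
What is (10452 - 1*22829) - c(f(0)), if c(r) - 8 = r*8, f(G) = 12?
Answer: -12481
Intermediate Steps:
c(r) = 8 + 8*r (c(r) = 8 + r*8 = 8 + 8*r)
(10452 - 1*22829) - c(f(0)) = (10452 - 1*22829) - (8 + 8*12) = (10452 - 22829) - (8 + 96) = -12377 - 1*104 = -12377 - 104 = -12481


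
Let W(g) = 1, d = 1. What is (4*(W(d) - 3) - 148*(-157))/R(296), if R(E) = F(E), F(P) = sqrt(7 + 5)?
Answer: 11614*sqrt(3)/3 ≈ 6705.3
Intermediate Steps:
F(P) = 2*sqrt(3) (F(P) = sqrt(12) = 2*sqrt(3))
R(E) = 2*sqrt(3)
(4*(W(d) - 3) - 148*(-157))/R(296) = (4*(1 - 3) - 148*(-157))/((2*sqrt(3))) = (4*(-2) + 23236)*(sqrt(3)/6) = (-8 + 23236)*(sqrt(3)/6) = 23228*(sqrt(3)/6) = 11614*sqrt(3)/3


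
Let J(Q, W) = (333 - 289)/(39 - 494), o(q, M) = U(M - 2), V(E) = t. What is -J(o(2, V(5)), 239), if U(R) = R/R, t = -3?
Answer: 44/455 ≈ 0.096703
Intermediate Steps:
V(E) = -3
U(R) = 1
o(q, M) = 1
J(Q, W) = -44/455 (J(Q, W) = 44/(-455) = 44*(-1/455) = -44/455)
-J(o(2, V(5)), 239) = -1*(-44/455) = 44/455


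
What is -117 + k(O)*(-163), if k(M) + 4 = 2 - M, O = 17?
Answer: 2980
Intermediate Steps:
k(M) = -2 - M (k(M) = -4 + (2 - M) = -2 - M)
-117 + k(O)*(-163) = -117 + (-2 - 1*17)*(-163) = -117 + (-2 - 17)*(-163) = -117 - 19*(-163) = -117 + 3097 = 2980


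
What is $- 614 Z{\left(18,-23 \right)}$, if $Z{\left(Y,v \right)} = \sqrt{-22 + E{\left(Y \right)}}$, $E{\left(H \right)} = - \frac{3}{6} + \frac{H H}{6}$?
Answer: $- 921 \sqrt{14} \approx -3446.1$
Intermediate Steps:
$E{\left(H \right)} = - \frac{1}{2} + \frac{H^{2}}{6}$ ($E{\left(H \right)} = \left(-3\right) \frac{1}{6} + H^{2} \cdot \frac{1}{6} = - \frac{1}{2} + \frac{H^{2}}{6}$)
$Z{\left(Y,v \right)} = \sqrt{- \frac{45}{2} + \frac{Y^{2}}{6}}$ ($Z{\left(Y,v \right)} = \sqrt{-22 + \left(- \frac{1}{2} + \frac{Y^{2}}{6}\right)} = \sqrt{- \frac{45}{2} + \frac{Y^{2}}{6}}$)
$- 614 Z{\left(18,-23 \right)} = - 614 \frac{\sqrt{-810 + 6 \cdot 18^{2}}}{6} = - 614 \frac{\sqrt{-810 + 6 \cdot 324}}{6} = - 614 \frac{\sqrt{-810 + 1944}}{6} = - 614 \frac{\sqrt{1134}}{6} = - 614 \frac{9 \sqrt{14}}{6} = - 614 \frac{3 \sqrt{14}}{2} = - 921 \sqrt{14}$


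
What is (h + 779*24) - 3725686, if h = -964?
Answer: -3707954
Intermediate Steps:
(h + 779*24) - 3725686 = (-964 + 779*24) - 3725686 = (-964 + 18696) - 3725686 = 17732 - 3725686 = -3707954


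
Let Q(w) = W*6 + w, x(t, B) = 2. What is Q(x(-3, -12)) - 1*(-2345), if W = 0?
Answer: 2347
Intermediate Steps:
Q(w) = w (Q(w) = 0*6 + w = 0 + w = w)
Q(x(-3, -12)) - 1*(-2345) = 2 - 1*(-2345) = 2 + 2345 = 2347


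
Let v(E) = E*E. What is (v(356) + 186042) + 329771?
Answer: 642549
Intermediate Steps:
v(E) = E²
(v(356) + 186042) + 329771 = (356² + 186042) + 329771 = (126736 + 186042) + 329771 = 312778 + 329771 = 642549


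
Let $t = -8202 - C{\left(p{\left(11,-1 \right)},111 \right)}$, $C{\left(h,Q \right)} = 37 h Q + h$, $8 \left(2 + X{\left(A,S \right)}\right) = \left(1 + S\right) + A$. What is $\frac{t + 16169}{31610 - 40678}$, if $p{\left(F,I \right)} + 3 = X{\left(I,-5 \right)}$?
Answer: $- \frac{62149}{18136} \approx -3.4268$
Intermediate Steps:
$X{\left(A,S \right)} = - \frac{15}{8} + \frac{A}{8} + \frac{S}{8}$ ($X{\left(A,S \right)} = -2 + \frac{\left(1 + S\right) + A}{8} = -2 + \frac{1 + A + S}{8} = -2 + \left(\frac{1}{8} + \frac{A}{8} + \frac{S}{8}\right) = - \frac{15}{8} + \frac{A}{8} + \frac{S}{8}$)
$p{\left(F,I \right)} = - \frac{11}{2} + \frac{I}{8}$ ($p{\left(F,I \right)} = -3 + \left(- \frac{15}{8} + \frac{I}{8} + \frac{1}{8} \left(-5\right)\right) = -3 - \left(\frac{5}{2} - \frac{I}{8}\right) = -3 + \left(- \frac{5}{2} + \frac{I}{8}\right) = - \frac{11}{2} + \frac{I}{8}$)
$C{\left(h,Q \right)} = h + 37 Q h$ ($C{\left(h,Q \right)} = 37 Q h + h = h + 37 Q h$)
$t = \frac{29811}{2}$ ($t = -8202 - \left(- \frac{11}{2} + \frac{1}{8} \left(-1\right)\right) \left(1 + 37 \cdot 111\right) = -8202 - \left(- \frac{11}{2} - \frac{1}{8}\right) \left(1 + 4107\right) = -8202 - \left(- \frac{45}{8}\right) 4108 = -8202 - - \frac{46215}{2} = -8202 + \frac{46215}{2} = \frac{29811}{2} \approx 14906.0$)
$\frac{t + 16169}{31610 - 40678} = \frac{\frac{29811}{2} + 16169}{31610 - 40678} = \frac{62149}{2 \left(-9068\right)} = \frac{62149}{2} \left(- \frac{1}{9068}\right) = - \frac{62149}{18136}$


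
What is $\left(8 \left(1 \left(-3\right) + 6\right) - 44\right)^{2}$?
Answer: $400$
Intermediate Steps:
$\left(8 \left(1 \left(-3\right) + 6\right) - 44\right)^{2} = \left(8 \left(-3 + 6\right) - 44\right)^{2} = \left(8 \cdot 3 - 44\right)^{2} = \left(24 - 44\right)^{2} = \left(-20\right)^{2} = 400$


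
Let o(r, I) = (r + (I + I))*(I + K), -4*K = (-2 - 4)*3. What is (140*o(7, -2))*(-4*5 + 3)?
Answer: -17850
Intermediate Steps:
K = 9/2 (K = -(-2 - 4)*3/4 = -(-3)*3/2 = -¼*(-18) = 9/2 ≈ 4.5000)
o(r, I) = (9/2 + I)*(r + 2*I) (o(r, I) = (r + (I + I))*(I + 9/2) = (r + 2*I)*(9/2 + I) = (9/2 + I)*(r + 2*I))
(140*o(7, -2))*(-4*5 + 3) = (140*(2*(-2)² + 9*(-2) + (9/2)*7 - 2*7))*(-4*5 + 3) = (140*(2*4 - 18 + 63/2 - 14))*(-20 + 3) = (140*(8 - 18 + 63/2 - 14))*(-17) = (140*(15/2))*(-17) = 1050*(-17) = -17850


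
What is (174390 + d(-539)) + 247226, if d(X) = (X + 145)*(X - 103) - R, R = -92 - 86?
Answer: 674742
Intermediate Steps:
R = -178
d(X) = 178 + (-103 + X)*(145 + X) (d(X) = (X + 145)*(X - 103) - 1*(-178) = (145 + X)*(-103 + X) + 178 = (-103 + X)*(145 + X) + 178 = 178 + (-103 + X)*(145 + X))
(174390 + d(-539)) + 247226 = (174390 + (-14757 + (-539)² + 42*(-539))) + 247226 = (174390 + (-14757 + 290521 - 22638)) + 247226 = (174390 + 253126) + 247226 = 427516 + 247226 = 674742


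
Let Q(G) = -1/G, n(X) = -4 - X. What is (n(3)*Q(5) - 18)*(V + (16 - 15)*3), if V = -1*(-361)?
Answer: -30212/5 ≈ -6042.4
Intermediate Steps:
V = 361
(n(3)*Q(5) - 18)*(V + (16 - 15)*3) = ((-4 - 1*3)*(-1/5) - 18)*(361 + (16 - 15)*3) = ((-4 - 3)*(-1*1/5) - 18)*(361 + 1*3) = (-7*(-1/5) - 18)*(361 + 3) = (7/5 - 18)*364 = -83/5*364 = -30212/5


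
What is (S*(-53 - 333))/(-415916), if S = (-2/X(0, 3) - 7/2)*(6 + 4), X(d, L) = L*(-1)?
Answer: -16405/623874 ≈ -0.026295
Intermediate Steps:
X(d, L) = -L
S = -85/3 (S = (-2/((-1*3)) - 7/2)*(6 + 4) = (-2/(-3) - 7*1/2)*10 = (-2*(-1/3) - 7/2)*10 = (2/3 - 7/2)*10 = -17/6*10 = -85/3 ≈ -28.333)
(S*(-53 - 333))/(-415916) = -85*(-53 - 333)/3/(-415916) = -85/3*(-386)*(-1/415916) = (32810/3)*(-1/415916) = -16405/623874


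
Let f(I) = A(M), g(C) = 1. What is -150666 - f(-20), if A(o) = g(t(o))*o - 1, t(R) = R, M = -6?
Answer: -150659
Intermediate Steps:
A(o) = -1 + o (A(o) = 1*o - 1 = o - 1 = -1 + o)
f(I) = -7 (f(I) = -1 - 6 = -7)
-150666 - f(-20) = -150666 - 1*(-7) = -150666 + 7 = -150659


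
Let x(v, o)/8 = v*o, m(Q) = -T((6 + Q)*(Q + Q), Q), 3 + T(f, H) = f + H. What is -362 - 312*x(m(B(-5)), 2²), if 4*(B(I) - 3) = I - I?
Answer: 538774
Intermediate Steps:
B(I) = 3 (B(I) = 3 + (I - I)/4 = 3 + (¼)*0 = 3 + 0 = 3)
T(f, H) = -3 + H + f (T(f, H) = -3 + (f + H) = -3 + (H + f) = -3 + H + f)
m(Q) = 3 - Q - 2*Q*(6 + Q) (m(Q) = -(-3 + Q + (6 + Q)*(Q + Q)) = -(-3 + Q + (6 + Q)*(2*Q)) = -(-3 + Q + 2*Q*(6 + Q)) = 3 - Q - 2*Q*(6 + Q))
x(v, o) = 8*o*v (x(v, o) = 8*(v*o) = 8*(o*v) = 8*o*v)
-362 - 312*x(m(B(-5)), 2²) = -362 - 2496*2²*(3 - 1*3 - 2*3*(6 + 3)) = -362 - 2496*4*(3 - 3 - 2*3*9) = -362 - 2496*4*(3 - 3 - 54) = -362 - 2496*4*(-54) = -362 - 312*(-1728) = -362 + 539136 = 538774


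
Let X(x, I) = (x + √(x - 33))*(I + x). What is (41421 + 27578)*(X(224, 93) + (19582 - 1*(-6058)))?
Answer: 6668615352 + 21872683*√191 ≈ 6.9709e+9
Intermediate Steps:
X(x, I) = (I + x)*(x + √(-33 + x)) (X(x, I) = (x + √(-33 + x))*(I + x) = (I + x)*(x + √(-33 + x)))
(41421 + 27578)*(X(224, 93) + (19582 - 1*(-6058))) = (41421 + 27578)*((224² + 93*224 + 93*√(-33 + 224) + 224*√(-33 + 224)) + (19582 - 1*(-6058))) = 68999*((50176 + 20832 + 93*√191 + 224*√191) + (19582 + 6058)) = 68999*((71008 + 317*√191) + 25640) = 68999*(96648 + 317*√191) = 6668615352 + 21872683*√191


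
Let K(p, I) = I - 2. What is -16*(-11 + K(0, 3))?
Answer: 160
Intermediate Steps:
K(p, I) = -2 + I
-16*(-11 + K(0, 3)) = -16*(-11 + (-2 + 3)) = -16*(-11 + 1) = -16*(-10) = 160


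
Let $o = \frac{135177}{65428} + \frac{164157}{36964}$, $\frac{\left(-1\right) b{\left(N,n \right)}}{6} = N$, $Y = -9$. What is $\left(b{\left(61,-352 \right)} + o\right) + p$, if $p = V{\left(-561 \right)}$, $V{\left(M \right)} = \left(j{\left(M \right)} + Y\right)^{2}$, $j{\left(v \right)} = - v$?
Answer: $\frac{92006410444365}{302310074} \approx 3.0434 \cdot 10^{5}$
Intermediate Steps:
$V{\left(M \right)} = \left(-9 - M\right)^{2}$ ($V{\left(M \right)} = \left(- M - 9\right)^{2} = \left(-9 - M\right)^{2}$)
$b{\left(N,n \right)} = - 6 N$
$o = \frac{1967143353}{302310074}$ ($o = 135177 \cdot \frac{1}{65428} + 164157 \cdot \frac{1}{36964} = \frac{135177}{65428} + \frac{164157}{36964} = \frac{1967143353}{302310074} \approx 6.507$)
$p = 304704$ ($p = \left(9 - 561\right)^{2} = \left(-552\right)^{2} = 304704$)
$\left(b{\left(61,-352 \right)} + o\right) + p = \left(\left(-6\right) 61 + \frac{1967143353}{302310074}\right) + 304704 = \left(-366 + \frac{1967143353}{302310074}\right) + 304704 = - \frac{108678343731}{302310074} + 304704 = \frac{92006410444365}{302310074}$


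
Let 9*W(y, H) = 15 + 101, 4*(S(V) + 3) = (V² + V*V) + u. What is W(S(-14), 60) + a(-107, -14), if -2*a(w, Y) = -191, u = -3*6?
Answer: 1951/18 ≈ 108.39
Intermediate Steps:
u = -18
a(w, Y) = 191/2 (a(w, Y) = -½*(-191) = 191/2)
S(V) = -15/2 + V²/2 (S(V) = -3 + ((V² + V*V) - 18)/4 = -3 + ((V² + V²) - 18)/4 = -3 + (2*V² - 18)/4 = -3 + (-18 + 2*V²)/4 = -3 + (-9/2 + V²/2) = -15/2 + V²/2)
W(y, H) = 116/9 (W(y, H) = (15 + 101)/9 = (⅑)*116 = 116/9)
W(S(-14), 60) + a(-107, -14) = 116/9 + 191/2 = 1951/18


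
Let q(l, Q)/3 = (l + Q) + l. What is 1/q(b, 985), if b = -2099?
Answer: -1/9639 ≈ -0.00010375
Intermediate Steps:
q(l, Q) = 3*Q + 6*l (q(l, Q) = 3*((l + Q) + l) = 3*((Q + l) + l) = 3*(Q + 2*l) = 3*Q + 6*l)
1/q(b, 985) = 1/(3*985 + 6*(-2099)) = 1/(2955 - 12594) = 1/(-9639) = -1/9639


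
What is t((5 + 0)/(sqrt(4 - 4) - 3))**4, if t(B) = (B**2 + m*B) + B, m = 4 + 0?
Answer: 6250000/6561 ≈ 952.60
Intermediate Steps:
m = 4
t(B) = B**2 + 5*B (t(B) = (B**2 + 4*B) + B = B**2 + 5*B)
t((5 + 0)/(sqrt(4 - 4) - 3))**4 = (((5 + 0)/(sqrt(4 - 4) - 3))*(5 + (5 + 0)/(sqrt(4 - 4) - 3)))**4 = ((5/(sqrt(0) - 3))*(5 + 5/(sqrt(0) - 3)))**4 = ((5/(0 - 3))*(5 + 5/(0 - 3)))**4 = ((5/(-3))*(5 + 5/(-3)))**4 = ((5*(-1/3))*(5 + 5*(-1/3)))**4 = (-5*(5 - 5/3)/3)**4 = (-5/3*10/3)**4 = (-50/9)**4 = 6250000/6561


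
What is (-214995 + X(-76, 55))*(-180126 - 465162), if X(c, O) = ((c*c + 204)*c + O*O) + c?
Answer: 430101229488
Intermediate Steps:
X(c, O) = c + O² + c*(204 + c²) (X(c, O) = ((c² + 204)*c + O²) + c = ((204 + c²)*c + O²) + c = (c*(204 + c²) + O²) + c = (O² + c*(204 + c²)) + c = c + O² + c*(204 + c²))
(-214995 + X(-76, 55))*(-180126 - 465162) = (-214995 + (55² + (-76)³ + 205*(-76)))*(-180126 - 465162) = (-214995 + (3025 - 438976 - 15580))*(-645288) = (-214995 - 451531)*(-645288) = -666526*(-645288) = 430101229488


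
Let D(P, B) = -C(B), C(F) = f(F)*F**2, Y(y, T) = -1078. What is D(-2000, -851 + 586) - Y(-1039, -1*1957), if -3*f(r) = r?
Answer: -18606391/3 ≈ -6.2021e+6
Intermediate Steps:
f(r) = -r/3
C(F) = -F**3/3 (C(F) = (-F/3)*F**2 = -F**3/3)
D(P, B) = B**3/3 (D(P, B) = -(-1)*B**3/3 = B**3/3)
D(-2000, -851 + 586) - Y(-1039, -1*1957) = (-851 + 586)**3/3 - 1*(-1078) = (1/3)*(-265)**3 + 1078 = (1/3)*(-18609625) + 1078 = -18609625/3 + 1078 = -18606391/3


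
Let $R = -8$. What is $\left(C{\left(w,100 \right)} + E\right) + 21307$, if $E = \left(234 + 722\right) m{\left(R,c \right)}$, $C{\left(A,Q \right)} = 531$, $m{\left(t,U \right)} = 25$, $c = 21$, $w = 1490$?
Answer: $45738$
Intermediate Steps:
$E = 23900$ ($E = \left(234 + 722\right) 25 = 956 \cdot 25 = 23900$)
$\left(C{\left(w,100 \right)} + E\right) + 21307 = \left(531 + 23900\right) + 21307 = 24431 + 21307 = 45738$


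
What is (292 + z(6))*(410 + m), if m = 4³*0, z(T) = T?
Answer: 122180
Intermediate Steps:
m = 0 (m = 64*0 = 0)
(292 + z(6))*(410 + m) = (292 + 6)*(410 + 0) = 298*410 = 122180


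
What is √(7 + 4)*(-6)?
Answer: -6*√11 ≈ -19.900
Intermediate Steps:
√(7 + 4)*(-6) = √11*(-6) = -6*√11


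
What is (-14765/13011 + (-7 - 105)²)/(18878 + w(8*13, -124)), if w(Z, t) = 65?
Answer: 163195219/246467373 ≈ 0.66214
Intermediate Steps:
(-14765/13011 + (-7 - 105)²)/(18878 + w(8*13, -124)) = (-14765/13011 + (-7 - 105)²)/(18878 + 65) = (-14765*1/13011 + (-112)²)/18943 = (-14765/13011 + 12544)*(1/18943) = (163195219/13011)*(1/18943) = 163195219/246467373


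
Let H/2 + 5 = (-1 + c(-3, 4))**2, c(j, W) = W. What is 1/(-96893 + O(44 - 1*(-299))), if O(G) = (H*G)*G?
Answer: 1/844299 ≈ 1.1844e-6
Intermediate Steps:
H = 8 (H = -10 + 2*(-1 + 4)**2 = -10 + 2*3**2 = -10 + 2*9 = -10 + 18 = 8)
O(G) = 8*G**2 (O(G) = (8*G)*G = 8*G**2)
1/(-96893 + O(44 - 1*(-299))) = 1/(-96893 + 8*(44 - 1*(-299))**2) = 1/(-96893 + 8*(44 + 299)**2) = 1/(-96893 + 8*343**2) = 1/(-96893 + 8*117649) = 1/(-96893 + 941192) = 1/844299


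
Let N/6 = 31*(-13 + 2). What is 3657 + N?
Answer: 1611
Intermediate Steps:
N = -2046 (N = 6*(31*(-13 + 2)) = 6*(31*(-11)) = 6*(-341) = -2046)
3657 + N = 3657 - 2046 = 1611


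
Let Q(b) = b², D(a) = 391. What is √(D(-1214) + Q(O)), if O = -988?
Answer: √976535 ≈ 988.20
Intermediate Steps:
√(D(-1214) + Q(O)) = √(391 + (-988)²) = √(391 + 976144) = √976535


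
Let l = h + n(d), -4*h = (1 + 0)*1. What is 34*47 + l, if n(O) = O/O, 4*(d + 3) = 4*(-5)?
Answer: 6395/4 ≈ 1598.8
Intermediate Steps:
d = -8 (d = -3 + (4*(-5))/4 = -3 + (¼)*(-20) = -3 - 5 = -8)
n(O) = 1
h = -¼ (h = -(1 + 0)/4 = -1/4 = -¼*1 = -¼ ≈ -0.25000)
l = ¾ (l = -¼ + 1 = ¾ ≈ 0.75000)
34*47 + l = 34*47 + ¾ = 1598 + ¾ = 6395/4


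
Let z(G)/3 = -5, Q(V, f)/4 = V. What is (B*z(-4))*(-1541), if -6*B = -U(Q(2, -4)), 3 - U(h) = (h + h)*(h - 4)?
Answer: -470005/2 ≈ -2.3500e+5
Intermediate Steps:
Q(V, f) = 4*V
U(h) = 3 - 2*h*(-4 + h) (U(h) = 3 - (h + h)*(h - 4) = 3 - 2*h*(-4 + h))
z(G) = -15 (z(G) = 3*(-5) = -15)
B = -61/6 (B = -(-1)*(3 - 2*(4*2)² + 8*(4*2))/6 = -(-1)*(3 - 2*8² + 8*8)/6 = -(-1)*(3 - 2*64 + 64)/6 = -(-1)*(3 - 128 + 64)/6 = -(-1)*(-61)/6 = -⅙*61 = -61/6 ≈ -10.167)
(B*z(-4))*(-1541) = -61/6*(-15)*(-1541) = (305/2)*(-1541) = -470005/2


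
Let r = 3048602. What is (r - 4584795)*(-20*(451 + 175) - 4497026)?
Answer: 6927532998378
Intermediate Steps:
(r - 4584795)*(-20*(451 + 175) - 4497026) = (3048602 - 4584795)*(-20*(451 + 175) - 4497026) = -1536193*(-20*626 - 4497026) = -1536193*(-12520 - 4497026) = -1536193*(-4509546) = 6927532998378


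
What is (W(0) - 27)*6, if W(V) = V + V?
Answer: -162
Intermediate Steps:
W(V) = 2*V
(W(0) - 27)*6 = (2*0 - 27)*6 = (0 - 27)*6 = -27*6 = -162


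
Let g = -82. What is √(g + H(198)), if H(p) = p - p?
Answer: I*√82 ≈ 9.0554*I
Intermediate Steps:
H(p) = 0
√(g + H(198)) = √(-82 + 0) = √(-82) = I*√82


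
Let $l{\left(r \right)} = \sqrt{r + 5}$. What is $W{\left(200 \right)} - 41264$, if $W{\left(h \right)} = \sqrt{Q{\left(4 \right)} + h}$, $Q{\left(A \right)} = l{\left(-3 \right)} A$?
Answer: $-41264 + 2 \sqrt{50 + \sqrt{2}} \approx -41250.0$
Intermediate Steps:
$l{\left(r \right)} = \sqrt{5 + r}$
$Q{\left(A \right)} = A \sqrt{2}$ ($Q{\left(A \right)} = \sqrt{5 - 3} A = \sqrt{2} A = A \sqrt{2}$)
$W{\left(h \right)} = \sqrt{h + 4 \sqrt{2}}$ ($W{\left(h \right)} = \sqrt{4 \sqrt{2} + h} = \sqrt{h + 4 \sqrt{2}}$)
$W{\left(200 \right)} - 41264 = \sqrt{200 + 4 \sqrt{2}} - 41264 = -41264 + \sqrt{200 + 4 \sqrt{2}}$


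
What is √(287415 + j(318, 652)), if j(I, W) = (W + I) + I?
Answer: √288703 ≈ 537.31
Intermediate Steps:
j(I, W) = W + 2*I (j(I, W) = (I + W) + I = W + 2*I)
√(287415 + j(318, 652)) = √(287415 + (652 + 2*318)) = √(287415 + (652 + 636)) = √(287415 + 1288) = √288703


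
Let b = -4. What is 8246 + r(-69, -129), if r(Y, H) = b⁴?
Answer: 8502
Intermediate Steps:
r(Y, H) = 256 (r(Y, H) = (-4)⁴ = 256)
8246 + r(-69, -129) = 8246 + 256 = 8502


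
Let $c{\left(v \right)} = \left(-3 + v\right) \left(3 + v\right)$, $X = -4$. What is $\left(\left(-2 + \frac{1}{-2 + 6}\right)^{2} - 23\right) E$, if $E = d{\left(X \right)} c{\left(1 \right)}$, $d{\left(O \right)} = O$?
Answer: $-638$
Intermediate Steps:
$E = 32$ ($E = - 4 \left(-9 + 1^{2}\right) = - 4 \left(-9 + 1\right) = \left(-4\right) \left(-8\right) = 32$)
$\left(\left(-2 + \frac{1}{-2 + 6}\right)^{2} - 23\right) E = \left(\left(-2 + \frac{1}{-2 + 6}\right)^{2} - 23\right) 32 = \left(\left(-2 + \frac{1}{4}\right)^{2} - 23\right) 32 = \left(\left(- \frac{7}{4}\right)^{2} - 23\right) 32 = \left(\frac{49}{16} - 23\right) 32 = \left(- \frac{319}{16}\right) 32 = -638$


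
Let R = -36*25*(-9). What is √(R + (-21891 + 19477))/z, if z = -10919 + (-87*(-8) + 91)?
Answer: -√5686/10132 ≈ -0.0074423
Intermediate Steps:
R = 8100 (R = -900*(-9) = 8100)
z = -10132 (z = -10919 + (696 + 91) = -10919 + 787 = -10132)
√(R + (-21891 + 19477))/z = √(8100 + (-21891 + 19477))/(-10132) = √(8100 - 2414)*(-1/10132) = √5686*(-1/10132) = -√5686/10132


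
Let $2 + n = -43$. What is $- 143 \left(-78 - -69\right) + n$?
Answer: $1242$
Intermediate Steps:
$n = -45$ ($n = -2 - 43 = -45$)
$- 143 \left(-78 - -69\right) + n = - 143 \left(-78 - -69\right) - 45 = - 143 \left(-78 + 69\right) - 45 = \left(-143\right) \left(-9\right) - 45 = 1287 - 45 = 1242$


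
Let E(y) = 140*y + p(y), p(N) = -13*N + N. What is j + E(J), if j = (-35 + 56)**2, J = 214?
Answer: 27833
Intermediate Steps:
j = 441 (j = 21**2 = 441)
p(N) = -12*N
E(y) = 128*y (E(y) = 140*y - 12*y = 128*y)
j + E(J) = 441 + 128*214 = 441 + 27392 = 27833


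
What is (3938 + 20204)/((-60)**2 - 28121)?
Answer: -24142/24521 ≈ -0.98454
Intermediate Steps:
(3938 + 20204)/((-60)**2 - 28121) = 24142/(3600 - 28121) = 24142/(-24521) = 24142*(-1/24521) = -24142/24521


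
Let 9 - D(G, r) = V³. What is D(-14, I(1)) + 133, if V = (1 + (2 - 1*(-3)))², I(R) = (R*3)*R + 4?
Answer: -46514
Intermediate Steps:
I(R) = 4 + 3*R² (I(R) = (3*R)*R + 4 = 3*R² + 4 = 4 + 3*R²)
V = 36 (V = (1 + (2 + 3))² = (1 + 5)² = 6² = 36)
D(G, r) = -46647 (D(G, r) = 9 - 1*36³ = 9 - 1*46656 = 9 - 46656 = -46647)
D(-14, I(1)) + 133 = -46647 + 133 = -46514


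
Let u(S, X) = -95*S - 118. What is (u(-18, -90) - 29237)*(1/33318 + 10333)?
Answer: -3172493157425/11106 ≈ -2.8566e+8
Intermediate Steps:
u(S, X) = -118 - 95*S
(u(-18, -90) - 29237)*(1/33318 + 10333) = ((-118 - 95*(-18)) - 29237)*(1/33318 + 10333) = ((-118 + 1710) - 29237)*(1/33318 + 10333) = (1592 - 29237)*(344274895/33318) = -27645*344274895/33318 = -3172493157425/11106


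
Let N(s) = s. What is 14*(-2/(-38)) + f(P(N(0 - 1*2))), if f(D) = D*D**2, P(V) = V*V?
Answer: 1230/19 ≈ 64.737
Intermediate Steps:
P(V) = V**2
f(D) = D**3
14*(-2/(-38)) + f(P(N(0 - 1*2))) = 14*(-2/(-38)) + ((0 - 1*2)**2)**3 = 14*(-2*(-1/38)) + ((0 - 2)**2)**3 = 14*(1/19) + ((-2)**2)**3 = 14/19 + 4**3 = 14/19 + 64 = 1230/19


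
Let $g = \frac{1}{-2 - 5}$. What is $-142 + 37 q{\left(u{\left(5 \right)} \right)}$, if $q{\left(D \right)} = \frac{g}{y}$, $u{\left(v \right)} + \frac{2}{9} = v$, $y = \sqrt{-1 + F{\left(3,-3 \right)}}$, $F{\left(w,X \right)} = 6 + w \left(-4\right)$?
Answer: $-142 + \frac{37 i \sqrt{7}}{49} \approx -142.0 + 1.9978 i$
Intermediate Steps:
$g = - \frac{1}{7}$ ($g = \frac{1}{-7} = - \frac{1}{7} \approx -0.14286$)
$F{\left(w,X \right)} = 6 - 4 w$
$y = i \sqrt{7}$ ($y = \sqrt{-1 + \left(6 - 12\right)} = \sqrt{-1 - 6} = \sqrt{-7} = i \sqrt{7} \approx 2.6458 i$)
$u{\left(v \right)} = - \frac{2}{9} + v$
$q{\left(D \right)} = \frac{i \sqrt{7}}{49}$ ($q{\left(D \right)} = - \frac{1}{7 i \sqrt{7}} = - \frac{\left(- \frac{1}{7}\right) i \sqrt{7}}{7} = \frac{i \sqrt{7}}{49}$)
$-142 + 37 q{\left(u{\left(5 \right)} \right)} = -142 + 37 \frac{i \sqrt{7}}{49} = -142 + \frac{37 i \sqrt{7}}{49}$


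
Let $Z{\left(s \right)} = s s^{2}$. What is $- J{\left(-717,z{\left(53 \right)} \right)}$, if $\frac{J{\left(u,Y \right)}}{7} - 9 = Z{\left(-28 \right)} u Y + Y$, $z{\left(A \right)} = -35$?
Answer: $3856198262$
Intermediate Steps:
$Z{\left(s \right)} = s^{3}$
$J{\left(u,Y \right)} = 63 + 7 Y - 153664 Y u$ ($J{\left(u,Y \right)} = 63 + 7 \left(\left(-28\right)^{3} u Y + Y\right) = 63 + 7 \left(- 21952 u Y + Y\right) = 63 + 7 \left(- 21952 Y u + Y\right) = 63 + 7 \left(Y - 21952 Y u\right) = 63 - \left(- 7 Y + 153664 Y u\right) = 63 + 7 Y - 153664 Y u$)
$- J{\left(-717,z{\left(53 \right)} \right)} = - (63 + 7 \left(-35\right) - \left(-5378240\right) \left(-717\right)) = - (63 - 245 - 3856198080) = \left(-1\right) \left(-3856198262\right) = 3856198262$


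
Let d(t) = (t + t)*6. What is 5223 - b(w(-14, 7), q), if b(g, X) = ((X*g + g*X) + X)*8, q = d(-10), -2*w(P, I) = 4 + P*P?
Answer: -185817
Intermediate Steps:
w(P, I) = -2 - P²/2 (w(P, I) = -(4 + P*P)/2 = -(4 + P²)/2 = -2 - P²/2)
d(t) = 12*t (d(t) = (2*t)*6 = 12*t)
q = -120 (q = 12*(-10) = -120)
b(g, X) = 8*X + 16*X*g (b(g, X) = ((X*g + X*g) + X)*8 = (2*X*g + X)*8 = (X + 2*X*g)*8 = 8*X + 16*X*g)
5223 - b(w(-14, 7), q) = 5223 - 8*(-120)*(1 + 2*(-2 - ½*(-14)²)) = 5223 - 8*(-120)*(1 + 2*(-2 - ½*196)) = 5223 - 8*(-120)*(1 + 2*(-2 - 98)) = 5223 - 8*(-120)*(1 + 2*(-100)) = 5223 - 8*(-120)*(1 - 200) = 5223 - 8*(-120)*(-199) = 5223 - 1*191040 = 5223 - 191040 = -185817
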